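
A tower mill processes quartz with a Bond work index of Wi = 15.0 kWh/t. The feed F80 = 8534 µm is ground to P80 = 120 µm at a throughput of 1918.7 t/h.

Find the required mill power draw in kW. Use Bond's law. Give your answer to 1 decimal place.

W = 10 Wi (1/√P80 − 1/√F80)  [Bond]
W = 10·15.0·(1/√120 − 1/√8534) = 10·15.0·(0.080462) = 12.0693 kWh/t
Power = W × throughput = 12.0693 kWh/t × 1918.7 t/h = 23157.4 kW

P = 23157.4 kW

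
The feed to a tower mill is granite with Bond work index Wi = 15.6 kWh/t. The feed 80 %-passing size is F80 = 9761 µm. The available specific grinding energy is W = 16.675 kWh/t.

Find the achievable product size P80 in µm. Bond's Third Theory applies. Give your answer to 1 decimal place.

P80 = 73.0 µm

W = 10 Wi (1/√P80 − 1/√F80)  [Bond]
⇒ 1/√P80 = W/(10 Wi) + 1/√F80
  = 16.6750/(10·15.6) + 1/√9761 = 0.106891 + 0.010122 = 0.117013
P80 = (1/0.117013)² = 8.5461² = 73.04 µm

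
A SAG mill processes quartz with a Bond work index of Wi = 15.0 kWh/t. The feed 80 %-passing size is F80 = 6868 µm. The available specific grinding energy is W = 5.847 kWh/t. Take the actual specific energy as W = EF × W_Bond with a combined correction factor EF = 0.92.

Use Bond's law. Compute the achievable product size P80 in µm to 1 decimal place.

Bond: W = 10·Wi·(1/√P80 − 1/√F80)
W_Bond = W / EF = 5.847 / 0.92 = 6.3554 kWh/t
⇒ 1/√P80 = W_Bond/(10·Wi) + 1/√F80
  = 6.3554/(10·15.0) + 1/√6868 = 0.042370 + 0.012067 = 0.054436
P80 = (1/0.054436)² = 18.3701² = 337.46 µm

P80 = 337.5 µm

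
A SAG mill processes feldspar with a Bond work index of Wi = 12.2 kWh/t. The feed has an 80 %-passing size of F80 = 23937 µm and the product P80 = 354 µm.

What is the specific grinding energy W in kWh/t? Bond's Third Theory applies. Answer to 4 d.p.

W = 5.6957 kWh/t

W_Bond = 10·Wi·(1/√P₈₀ − 1/√F₈₀)
1/√354 = 0.053149;  1/√23937 = 0.006463
W = 10·12.2·(0.053149 − 0.006463) = 5.6957 kWh/t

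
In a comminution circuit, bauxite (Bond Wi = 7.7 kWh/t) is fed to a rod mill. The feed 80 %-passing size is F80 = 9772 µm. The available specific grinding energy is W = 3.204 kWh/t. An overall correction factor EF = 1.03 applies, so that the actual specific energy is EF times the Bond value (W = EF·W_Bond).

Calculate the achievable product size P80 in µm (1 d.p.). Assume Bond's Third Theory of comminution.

W = 10·Wi·(P80^(-½) − F80^(-½))
W_Bond = W / EF = 3.204 / 1.03 = 3.1107 kWh/t
⇒ 1/√P80 = W_Bond/(10·Wi) + 1/√F80
  = 3.1107/(10·7.7) + 1/√9772 = 0.040398 + 0.010116 = 0.050514
P80 = (1/0.050514)² = 19.7963² = 391.89 µm

P80 = 391.9 µm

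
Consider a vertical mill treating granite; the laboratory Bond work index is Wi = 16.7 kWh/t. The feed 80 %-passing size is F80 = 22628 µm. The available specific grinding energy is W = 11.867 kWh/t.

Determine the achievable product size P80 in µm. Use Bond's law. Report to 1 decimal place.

P80 = 165.6 µm

W = 10 Wi (1/√P80 − 1/√F80)  [Bond]
P80^(−½) = W/(10 Wi) + F80^(−½)
  = 11.8670/(10·16.7) + 1/√22628 = 0.071060 + 0.006648 = 0.077708
P80 = (1/0.077708)² = 12.8687² = 165.60 µm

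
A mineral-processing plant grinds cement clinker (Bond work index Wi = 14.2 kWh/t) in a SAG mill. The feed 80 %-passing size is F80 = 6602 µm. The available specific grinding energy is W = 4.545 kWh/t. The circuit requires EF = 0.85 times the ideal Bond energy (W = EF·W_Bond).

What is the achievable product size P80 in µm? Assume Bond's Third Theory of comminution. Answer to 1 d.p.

P80 = 400.6 µm

W = 10 Wi (1/√P80 − 1/√F80)  [Bond]
W_Bond = W / EF = 4.545 / 0.85 = 5.3471 kWh/t
⇒ 1/√P80 = W_Bond/(10·Wi) + 1/√F80
  = 5.3471/(10·14.2) + 1/√6602 = 0.037655 + 0.012307 = 0.049963
P80 = (1/0.049963)² = 20.0150² = 400.60 µm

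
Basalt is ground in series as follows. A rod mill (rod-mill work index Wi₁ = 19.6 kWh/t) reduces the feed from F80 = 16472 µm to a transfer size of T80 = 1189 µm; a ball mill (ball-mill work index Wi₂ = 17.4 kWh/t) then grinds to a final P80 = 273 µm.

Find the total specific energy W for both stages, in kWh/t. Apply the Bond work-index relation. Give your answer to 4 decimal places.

Bond: W = 10·Wi·(1/√P80 − 1/√F80)
Stage 1 (16472→1189 µm, Wi₁=19.6): W₁ = 10·19.6·(0.029001 − 0.007792) = 4.1570 kWh/t
Stage 2 (1189→273 µm, Wi₂=17.4): W₂ = 10·17.4·(0.060523 − 0.029001) = 5.4848 kWh/t
W = W₁ + W₂ = 4.1570 + 5.4848 = 9.6418 kWh/t

W = 9.6418 kWh/t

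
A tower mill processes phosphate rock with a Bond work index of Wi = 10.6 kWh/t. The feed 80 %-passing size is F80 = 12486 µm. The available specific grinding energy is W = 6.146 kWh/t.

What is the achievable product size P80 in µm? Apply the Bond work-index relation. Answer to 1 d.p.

P80 = 223.2 µm

W = 10 Wi (1/√P80 − 1/√F80)  [Bond]
P80^(−½) = W/(10 Wi) + F80^(−½)
  = 6.1460/(10·10.6) + 1/√12486 = 0.057981 + 0.008949 = 0.066930
P80 = (1/0.066930)² = 14.9409² = 223.23 µm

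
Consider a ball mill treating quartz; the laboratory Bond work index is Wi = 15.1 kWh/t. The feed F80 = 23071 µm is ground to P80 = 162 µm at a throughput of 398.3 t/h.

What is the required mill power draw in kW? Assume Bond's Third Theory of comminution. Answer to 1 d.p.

P = 4329.3 kW

W = 10 Wi (1/√P80 − 1/√F80)  [Bond]
W = 10·15.1·(1/√162 − 1/√23071) = 10·15.1·(0.071984) = 10.8695 kWh/t
P = W·T = 10.8695·398.3 = 4329.3 kW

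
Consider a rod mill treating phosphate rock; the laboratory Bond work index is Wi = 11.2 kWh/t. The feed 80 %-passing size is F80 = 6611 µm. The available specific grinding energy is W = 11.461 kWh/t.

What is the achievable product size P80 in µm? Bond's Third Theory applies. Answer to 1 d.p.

P80 = 76.1 µm

W_Bond = 10·Wi·(1/√P₈₀ − 1/√F₈₀)
⇒ 1/√P80 = W/(10 Wi) + 1/√F80
  = 11.4610/(10·11.2) + 1/√6611 = 0.102330 + 0.012299 = 0.114629
P80 = (1/0.114629)² = 8.7238² = 76.10 µm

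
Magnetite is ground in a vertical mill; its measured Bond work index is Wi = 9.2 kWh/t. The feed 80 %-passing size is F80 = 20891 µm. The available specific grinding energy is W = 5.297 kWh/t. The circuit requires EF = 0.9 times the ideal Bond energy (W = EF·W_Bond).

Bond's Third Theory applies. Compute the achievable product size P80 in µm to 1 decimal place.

Bond: W = 10·Wi·(1/√P80 − 1/√F80)
W_Bond = W / EF = 5.297 / 0.9 = 5.8856 kWh/t
P80^-0.5 = F80^-0.5 + W_Bond/(10 Wi)
  = 5.8856/(10·9.2) + 1/√20891 = 0.063973 + 0.006919 = 0.070892
P80 = (1/0.070892)² = 14.1060² = 198.98 µm

P80 = 199.0 µm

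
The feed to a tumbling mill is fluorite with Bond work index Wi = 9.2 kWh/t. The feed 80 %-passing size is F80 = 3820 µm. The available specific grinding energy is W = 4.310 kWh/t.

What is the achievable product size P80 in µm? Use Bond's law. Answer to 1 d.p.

P80 = 251.7 µm

W = 10·Wi·(P80^(-½) − F80^(-½))
1/√P80 = 1/√F80 + W/(10·Wi)
  = 4.3100/(10·9.2) + 1/√3820 = 0.046848 + 0.016180 = 0.063027
P80 = (1/0.063027)² = 15.8661² = 251.73 µm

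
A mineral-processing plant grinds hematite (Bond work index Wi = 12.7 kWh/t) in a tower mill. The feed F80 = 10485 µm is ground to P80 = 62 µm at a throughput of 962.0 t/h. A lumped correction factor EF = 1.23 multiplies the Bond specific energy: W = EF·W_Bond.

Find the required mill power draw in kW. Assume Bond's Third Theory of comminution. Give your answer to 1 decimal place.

P = 17617.2 kW

W = 10 Wi (P80^-0.5 − F80^-0.5)
W = 10·12.7·(1/√62 − 1/√10485) = 10·12.7·(0.117234) = 14.8887 kWh/t
With EF = 1.23: W = 14.8887·1.23 = 18.3131 kWh/t
P = W·T = 18.3131·962.0 = 17617.2 kW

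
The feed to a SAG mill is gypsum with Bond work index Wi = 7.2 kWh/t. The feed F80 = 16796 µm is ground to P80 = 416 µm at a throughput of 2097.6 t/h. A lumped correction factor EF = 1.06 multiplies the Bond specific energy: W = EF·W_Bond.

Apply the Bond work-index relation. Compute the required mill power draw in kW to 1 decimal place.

W = 10 Wi (P80^-0.5 − F80^-0.5)
W = 10·7.2·(1/√416 − 1/√16796) = 10·7.2·(0.041313) = 2.9745 kWh/t
W_actual = 1.06 × 2.9745 = 3.1530 kWh/t
Mill draw = 3.1530 × 2097.6 = 6613.7 kW

P = 6613.7 kW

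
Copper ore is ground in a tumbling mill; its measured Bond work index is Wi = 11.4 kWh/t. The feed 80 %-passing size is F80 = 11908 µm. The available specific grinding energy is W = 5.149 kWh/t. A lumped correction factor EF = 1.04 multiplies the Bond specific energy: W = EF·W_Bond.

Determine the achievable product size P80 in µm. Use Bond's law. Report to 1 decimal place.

P80 = 361.5 µm

W_Bond = 10·Wi·(1/√P₈₀ − 1/√F₈₀)
W_Bond = W / EF = 5.149 / 1.04 = 4.9510 kWh/t
P80^(−½) = W_Bond/(10 Wi) + F80^(−½)
  = 4.9510/(10·11.4) + 1/√11908 = 0.043429 + 0.009164 = 0.052593
P80 = (1/0.052593)² = 19.0138² = 361.52 µm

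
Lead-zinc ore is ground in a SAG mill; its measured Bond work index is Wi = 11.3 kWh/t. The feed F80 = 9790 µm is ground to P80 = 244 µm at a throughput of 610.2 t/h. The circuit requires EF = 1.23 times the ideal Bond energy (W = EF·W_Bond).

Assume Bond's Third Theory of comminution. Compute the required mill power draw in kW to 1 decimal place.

W = 10·Wi·(P80^(-½) − F80^(-½))
W = 10·11.3·(1/√244 − 1/√9790) = 10·11.3·(0.053912) = 6.0920 kWh/t
Corrected W = EF·W_Bond = 1.23·6.0920 = 7.4932 kWh/t
P_mill = W·ṁ = 7.4932·610.2 = 4572.3 kW

P = 4572.3 kW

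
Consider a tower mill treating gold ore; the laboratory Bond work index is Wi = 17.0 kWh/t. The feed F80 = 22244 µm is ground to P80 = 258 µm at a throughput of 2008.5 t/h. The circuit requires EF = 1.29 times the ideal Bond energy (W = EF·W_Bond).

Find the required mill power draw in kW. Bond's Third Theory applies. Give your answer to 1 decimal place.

W = 10·Wi·[P80^(−½) − F80^(−½)]
W = 10·17.0·(1/√258 − 1/√22244) = 10·17.0·(0.055552) = 9.4439 kWh/t
With EF = 1.29: W = 9.4439·1.29 = 12.1826 kWh/t
Power = W × throughput = 12.1826 kWh/t × 2008.5 t/h = 24468.8 kW

P = 24468.8 kW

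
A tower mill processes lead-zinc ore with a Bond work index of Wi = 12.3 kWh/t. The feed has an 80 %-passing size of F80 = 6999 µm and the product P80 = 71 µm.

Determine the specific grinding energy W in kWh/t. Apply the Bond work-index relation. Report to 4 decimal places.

W = 13.1272 kWh/t

W = 10 Wi (P80^-0.5 − F80^-0.5)
1/√71 = 0.118678;  1/√6999 = 0.011953
W = 10·12.3·(0.118678 − 0.011953) = 13.1272 kWh/t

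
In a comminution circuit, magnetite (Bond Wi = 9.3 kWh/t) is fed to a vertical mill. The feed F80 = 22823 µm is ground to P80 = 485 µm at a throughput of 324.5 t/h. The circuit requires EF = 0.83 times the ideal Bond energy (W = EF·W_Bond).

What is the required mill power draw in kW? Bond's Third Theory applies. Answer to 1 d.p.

W = 10 Wi / √P80 − 10 Wi / √F80
W = 10·9.3·(1/√485 − 1/√22823) = 10·9.3·(0.038788) = 3.6073 kWh/t
Apply correction: 3.6073 × 0.83 = 2.9941 kWh/t
P_mill = W·ṁ = 2.9941·324.5 = 971.6 kW

P = 971.6 kW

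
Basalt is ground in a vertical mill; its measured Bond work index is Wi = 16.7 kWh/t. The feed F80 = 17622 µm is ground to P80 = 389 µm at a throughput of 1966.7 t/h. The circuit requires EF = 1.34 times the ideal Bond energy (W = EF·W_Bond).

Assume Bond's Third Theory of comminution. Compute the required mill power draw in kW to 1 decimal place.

P = 18999.0 kW

Bond:  W = 10 Wi (1/√P − 1/√F)
W = 10·16.7·(1/√389 − 1/√17622) = 10·16.7·(0.043169) = 7.2092 kWh/t
Apply correction: 7.2092 × 1.34 = 9.6603 kWh/t
Mill draw = 9.6603 × 1966.7 = 18999.0 kW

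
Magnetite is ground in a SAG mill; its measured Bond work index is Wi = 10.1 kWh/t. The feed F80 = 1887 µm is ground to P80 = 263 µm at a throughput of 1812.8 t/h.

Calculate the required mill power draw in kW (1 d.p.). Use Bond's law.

W = 10·Wi·(P80^(-½) − F80^(-½))
W = 10·10.1·(1/√263 − 1/√1887) = 10·10.1·(0.038642) = 3.9029 kWh/t
P = W·T = 3.9029·1812.8 = 7075.1 kW

P = 7075.1 kW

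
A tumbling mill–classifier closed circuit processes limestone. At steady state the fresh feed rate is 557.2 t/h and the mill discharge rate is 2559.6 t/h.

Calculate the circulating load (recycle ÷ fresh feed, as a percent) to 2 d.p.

Mill node: discharge = fresh + recycle.
R = M − F = 2559.6 − 557.2 = 2002.4 t/h
CL = 100·R/F = 100·2002.4/557.2 = 359.37 %

CL = 359.37 %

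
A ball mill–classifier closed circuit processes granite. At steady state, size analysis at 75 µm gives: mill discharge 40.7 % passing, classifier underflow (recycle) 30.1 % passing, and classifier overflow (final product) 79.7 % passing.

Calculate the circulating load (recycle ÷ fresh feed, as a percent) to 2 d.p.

Let r = R/F. Size balance at 75 µm:
(1+r)d = ru + o → r = (o−d)/(d−u)
r = (79.7 − 40.7)/(40.7 − 30.1) = 39.0/10.6 = 3.6792
CL = 100·r = 367.92 %

CL = 367.92 %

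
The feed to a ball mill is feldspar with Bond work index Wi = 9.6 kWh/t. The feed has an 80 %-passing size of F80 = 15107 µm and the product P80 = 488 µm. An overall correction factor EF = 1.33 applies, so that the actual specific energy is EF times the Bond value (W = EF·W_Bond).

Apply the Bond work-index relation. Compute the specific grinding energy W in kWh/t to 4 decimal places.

W_Bond = 10·Wi·(1/√P₈₀ − 1/√F₈₀)
1/√488 = 0.045268;  1/√15107 = 0.008136
W = 10·9.6·(0.045268 − 0.008136) = 3.5647 kWh/t
W_actual = 1.33 × 3.5647 = 4.7410 kWh/t

W = 4.7410 kWh/t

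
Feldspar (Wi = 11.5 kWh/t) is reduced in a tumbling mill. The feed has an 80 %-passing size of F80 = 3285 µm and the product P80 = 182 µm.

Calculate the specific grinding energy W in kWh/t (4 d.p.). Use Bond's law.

W = 6.5179 kWh/t

W = 10 Wi (P80^-0.5 − F80^-0.5)
1/√182 = 0.074125;  1/√3285 = 0.017447
W = 10·11.5·(0.074125 − 0.017447) = 6.5179 kWh/t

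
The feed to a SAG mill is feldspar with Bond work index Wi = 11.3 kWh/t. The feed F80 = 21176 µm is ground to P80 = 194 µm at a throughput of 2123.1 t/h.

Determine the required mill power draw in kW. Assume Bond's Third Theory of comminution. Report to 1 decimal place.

Bond:  W = 10 Wi (1/√P − 1/√F)
W = 10·11.3·(1/√194 − 1/√21176) = 10·11.3·(0.064924) = 7.3364 kWh/t
P_mill = W·ṁ = 7.3364·2123.1 = 15575.9 kW

P = 15575.9 kW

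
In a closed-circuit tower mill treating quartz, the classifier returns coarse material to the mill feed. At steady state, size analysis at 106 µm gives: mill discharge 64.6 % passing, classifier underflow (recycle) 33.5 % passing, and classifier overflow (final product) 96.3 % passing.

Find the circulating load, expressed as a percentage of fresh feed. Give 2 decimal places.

Let r = R/F. Size balance at 106 µm:
(1+r)d = ru + o → r = (o−d)/(d−u)
r = (96.3 − 64.6)/(64.6 − 33.5) = 31.7/31.1 = 1.0193
CL = 100·r = 101.93 %

CL = 101.93 %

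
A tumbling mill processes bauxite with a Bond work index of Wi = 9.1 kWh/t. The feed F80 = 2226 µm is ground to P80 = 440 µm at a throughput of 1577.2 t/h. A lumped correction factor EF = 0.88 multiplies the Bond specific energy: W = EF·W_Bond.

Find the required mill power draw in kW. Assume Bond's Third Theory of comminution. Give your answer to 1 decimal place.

Bond:  W = 10 Wi (1/√P − 1/√F)
W = 10·9.1·(1/√440 − 1/√2226) = 10·9.1·(0.026478) = 2.4095 kWh/t
With EF = 0.88: W = 2.4095·0.88 = 2.1204 kWh/t
Power = W × throughput = 2.1204 kWh/t × 1577.2 t/h = 3344.2 kW

P = 3344.2 kW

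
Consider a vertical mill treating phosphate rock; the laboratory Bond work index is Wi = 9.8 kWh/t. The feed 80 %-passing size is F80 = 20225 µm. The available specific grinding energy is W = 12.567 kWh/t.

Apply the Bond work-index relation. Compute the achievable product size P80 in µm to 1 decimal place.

Bond: W = 10·Wi·(1/√P80 − 1/√F80)
P80^(−½) = W/(10 Wi) + F80^(−½)
  = 12.5670/(10·9.8) + 1/√20225 = 0.128235 + 0.007032 = 0.135266
P80 = (1/0.135266)² = 7.3928² = 54.65 µm

P80 = 54.7 µm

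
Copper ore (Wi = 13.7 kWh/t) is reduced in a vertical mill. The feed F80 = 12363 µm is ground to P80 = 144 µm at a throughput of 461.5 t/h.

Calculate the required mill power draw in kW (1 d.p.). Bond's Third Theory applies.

P = 4700.2 kW

W = 10·Wi·[P80^(−½) − F80^(−½)]
W = 10·13.7·(1/√144 − 1/√12363) = 10·13.7·(0.074340) = 10.1845 kWh/t
Power = W × throughput = 10.1845 kWh/t × 461.5 t/h = 4700.2 kW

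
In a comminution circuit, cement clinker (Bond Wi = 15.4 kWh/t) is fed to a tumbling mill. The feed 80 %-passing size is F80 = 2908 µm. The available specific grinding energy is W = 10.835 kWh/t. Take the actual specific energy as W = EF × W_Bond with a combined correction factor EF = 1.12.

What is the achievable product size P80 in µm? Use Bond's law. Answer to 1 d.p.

W = 10·Wi·(P80^(-½) − F80^(-½))
W_Bond = W / EF = 10.835 / 1.12 = 9.6741 kWh/t
P80^(−½) = W_Bond/(10 Wi) + F80^(−½)
  = 9.6741/(10·15.4) + 1/√2908 = 0.062819 + 0.018544 = 0.081363
P80 = (1/0.081363)² = 12.2906² = 151.06 µm

P80 = 151.1 µm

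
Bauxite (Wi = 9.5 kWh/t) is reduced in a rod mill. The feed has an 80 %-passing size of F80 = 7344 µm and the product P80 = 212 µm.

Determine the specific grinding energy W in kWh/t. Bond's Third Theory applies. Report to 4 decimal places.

W = 5.4161 kWh/t

W = 10·Wi·[P80^(−½) − F80^(−½)]
1/√212 = 0.068680;  1/√7344 = 0.011669
W = 10·9.5·(0.068680 − 0.011669) = 5.4161 kWh/t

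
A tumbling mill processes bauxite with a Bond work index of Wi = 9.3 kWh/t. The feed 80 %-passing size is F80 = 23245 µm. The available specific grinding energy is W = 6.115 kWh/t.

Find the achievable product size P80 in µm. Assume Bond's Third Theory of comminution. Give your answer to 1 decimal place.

P80 = 191.2 µm

W = 10 Wi / √P80 − 10 Wi / √F80
⇒ 1/√P80 = W/(10 Wi) + 1/√F80
  = 6.1150/(10·9.3) + 1/√23245 = 0.065753 + 0.006559 = 0.072312
P80 = (1/0.072312)² = 13.8290² = 191.24 µm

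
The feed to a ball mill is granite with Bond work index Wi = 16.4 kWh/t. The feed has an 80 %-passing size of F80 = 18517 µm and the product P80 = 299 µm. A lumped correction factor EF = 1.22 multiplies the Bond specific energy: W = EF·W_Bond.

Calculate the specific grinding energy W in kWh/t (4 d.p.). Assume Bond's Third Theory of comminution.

W = 10.1006 kWh/t

W = 10 Wi / √P80 − 10 Wi / √F80
1/√299 = 0.057831;  1/√18517 = 0.007349
W = 10·16.4·(0.057831 − 0.007349) = 8.2792 kWh/t
Apply correction: 8.2792 × 1.22 = 10.1006 kWh/t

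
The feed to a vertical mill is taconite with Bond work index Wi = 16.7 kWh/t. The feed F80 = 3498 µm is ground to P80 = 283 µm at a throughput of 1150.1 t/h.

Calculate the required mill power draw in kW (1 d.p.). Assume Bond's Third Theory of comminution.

P = 8169.7 kW

Bond:  W = 10 Wi (1/√P − 1/√F)
W = 10·16.7·(1/√283 − 1/√3498) = 10·16.7·(0.042536) = 7.1035 kWh/t
Power = W × throughput = 7.1035 kWh/t × 1150.1 t/h = 8169.7 kW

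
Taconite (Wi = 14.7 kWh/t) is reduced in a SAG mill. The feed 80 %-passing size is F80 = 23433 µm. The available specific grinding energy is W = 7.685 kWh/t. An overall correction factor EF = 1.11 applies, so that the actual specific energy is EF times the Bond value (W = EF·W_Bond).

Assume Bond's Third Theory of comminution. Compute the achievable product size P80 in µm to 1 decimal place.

W = 10 Wi / √P80 − 10 Wi / √F80
W_Bond = W / EF = 7.685 / 1.11 = 6.9234 kWh/t
⇒ 1/√P80 = W_Bond/(10 Wi) + 1/√F80
  = 6.9234/(10·14.7) + 1/√23433 = 0.047098 + 0.006533 = 0.053631
P80 = (1/0.053631)² = 18.6460² = 347.67 µm

P80 = 347.7 µm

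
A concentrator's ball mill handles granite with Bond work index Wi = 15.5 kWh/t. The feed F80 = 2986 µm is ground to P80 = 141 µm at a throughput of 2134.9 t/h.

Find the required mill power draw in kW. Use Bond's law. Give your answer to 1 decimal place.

W = 10 Wi (1/√P80 − 1/√F80)  [Bond]
W = 10·15.5·(1/√141 − 1/√2986) = 10·15.5·(0.065915) = 10.2168 kWh/t
Mill draw = 10.2168 × 2134.9 = 21811.9 kW

P = 21811.9 kW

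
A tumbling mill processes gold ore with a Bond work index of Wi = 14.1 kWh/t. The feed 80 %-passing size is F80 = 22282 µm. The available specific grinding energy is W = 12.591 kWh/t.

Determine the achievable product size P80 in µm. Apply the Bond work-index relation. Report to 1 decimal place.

W = 10·Wi·[P80^(−½) − F80^(−½)]
⇒ 1/√P80 = W/(10·Wi) + 1/√F80
  = 12.5910/(10·14.1) + 1/√22282 = 0.089298 + 0.006699 = 0.095997
P80 = (1/0.095997)² = 10.4170² = 108.51 µm

P80 = 108.5 µm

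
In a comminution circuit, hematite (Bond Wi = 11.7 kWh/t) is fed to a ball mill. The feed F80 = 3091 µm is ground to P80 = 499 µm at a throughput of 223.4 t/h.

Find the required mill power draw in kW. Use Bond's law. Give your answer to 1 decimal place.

W = 10 Wi (1/√P80 − 1/√F80)  [Bond]
W = 10·11.7·(1/√499 − 1/√3091) = 10·11.7·(0.026779) = 3.1332 kWh/t
Mill draw = 3.1332 × 223.4 = 700.0 kW

P = 700.0 kW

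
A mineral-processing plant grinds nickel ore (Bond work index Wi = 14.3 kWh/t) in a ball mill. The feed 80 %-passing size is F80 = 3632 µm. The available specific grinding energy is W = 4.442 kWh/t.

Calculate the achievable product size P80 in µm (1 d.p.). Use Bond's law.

P80 = 440.3 µm

Bond:  W = 10 Wi (1/√P − 1/√F)
⇒ 1/√P80 = W/(10·Wi) + 1/√F80
  = 4.4420/(10·14.3) + 1/√3632 = 0.031063 + 0.016593 = 0.047656
P80 = (1/0.047656)² = 20.9837² = 440.32 µm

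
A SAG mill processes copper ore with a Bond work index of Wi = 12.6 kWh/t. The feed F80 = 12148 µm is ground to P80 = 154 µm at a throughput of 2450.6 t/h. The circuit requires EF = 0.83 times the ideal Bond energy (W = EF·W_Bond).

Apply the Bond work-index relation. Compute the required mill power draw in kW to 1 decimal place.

P = 18326.7 kW

W = 10 Wi (1/√P80 − 1/√F80)  [Bond]
W = 10·12.6·(1/√154 − 1/√12148) = 10·12.6·(0.071509) = 9.0102 kWh/t
Apply correction: 9.0102 × 0.83 = 7.4784 kWh/t
Power = W × throughput = 7.4784 kWh/t × 2450.6 t/h = 18326.7 kW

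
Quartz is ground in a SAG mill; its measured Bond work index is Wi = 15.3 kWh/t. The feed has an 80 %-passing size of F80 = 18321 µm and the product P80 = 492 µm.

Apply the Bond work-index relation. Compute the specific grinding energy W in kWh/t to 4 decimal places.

W = 5.7674 kWh/t

Bond:  W = 10 Wi (1/√P − 1/√F)
1/√492 = 0.045083;  1/√18321 = 0.007388
W = 10·15.3·(0.045083 − 0.007388) = 5.7674 kWh/t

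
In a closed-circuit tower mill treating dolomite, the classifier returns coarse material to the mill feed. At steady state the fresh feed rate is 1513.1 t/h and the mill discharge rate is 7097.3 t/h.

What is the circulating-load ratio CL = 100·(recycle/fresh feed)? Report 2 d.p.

CL = 369.06 %

Discharge = new feed + return, hence
R = M − F = 7097.3 − 1513.1 = 5584.2 t/h
CL = 100·R/F = 100·5584.2/1513.1 = 369.06 %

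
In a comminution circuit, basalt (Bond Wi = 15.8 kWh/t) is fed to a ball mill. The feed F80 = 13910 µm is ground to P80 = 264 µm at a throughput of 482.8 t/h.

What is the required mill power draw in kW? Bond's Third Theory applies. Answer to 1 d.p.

Bond: W = 10·Wi·(1/√P80 − 1/√F80)
W = 10·15.8·(1/√264 − 1/√13910) = 10·15.8·(0.053067) = 8.3846 kWh/t
P = W·T = 8.3846·482.8 = 4048.1 kW

P = 4048.1 kW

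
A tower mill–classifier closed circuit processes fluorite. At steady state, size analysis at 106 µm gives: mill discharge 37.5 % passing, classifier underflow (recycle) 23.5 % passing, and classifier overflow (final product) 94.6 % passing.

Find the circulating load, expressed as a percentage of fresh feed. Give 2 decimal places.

CL = 407.86 %

Let r = R/F. Size balance at 106 µm:
r = (o − d)/(d − u)
r = (94.6 − 37.5)/(37.5 − 23.5) = 57.1/14.0 = 4.0786
CL = 100·r = 407.86 %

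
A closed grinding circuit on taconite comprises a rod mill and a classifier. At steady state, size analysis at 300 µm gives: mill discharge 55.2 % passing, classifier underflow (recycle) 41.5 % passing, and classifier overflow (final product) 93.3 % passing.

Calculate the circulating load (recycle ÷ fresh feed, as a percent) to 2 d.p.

Two-product formula at 300 µm:
Fd + Rd = Ru + Fo ⇒ R/F = (o−d)/(d−u)
r = (93.3 − 55.2)/(55.2 − 41.5) = 38.1/13.7 = 2.7810
CL = 100·r = 278.10 %

CL = 278.10 %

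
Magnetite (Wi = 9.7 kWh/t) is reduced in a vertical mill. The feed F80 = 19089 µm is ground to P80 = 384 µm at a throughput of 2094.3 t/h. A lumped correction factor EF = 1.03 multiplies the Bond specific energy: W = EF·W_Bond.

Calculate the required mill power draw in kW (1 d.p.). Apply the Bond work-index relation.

W_Bond = 10·Wi·(1/√P₈₀ − 1/√F₈₀)
W = 10·9.7·(1/√384 − 1/√19089) = 10·9.7·(0.043793) = 4.2479 kWh/t
Apply correction: 4.2479 × 1.03 = 4.3754 kWh/t
Power = W × throughput = 4.3754 kWh/t × 2094.3 t/h = 9163.4 kW

P = 9163.4 kW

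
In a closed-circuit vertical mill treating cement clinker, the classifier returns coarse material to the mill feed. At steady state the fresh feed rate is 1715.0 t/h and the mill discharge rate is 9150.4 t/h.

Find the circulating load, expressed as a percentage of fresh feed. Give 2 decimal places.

M = F + R at steady state, so:
R = M − F = 9150.4 − 1715.0 = 7435.4 t/h
CL = 100·R/F = 100·7435.4/1715.0 = 433.55 %

CL = 433.55 %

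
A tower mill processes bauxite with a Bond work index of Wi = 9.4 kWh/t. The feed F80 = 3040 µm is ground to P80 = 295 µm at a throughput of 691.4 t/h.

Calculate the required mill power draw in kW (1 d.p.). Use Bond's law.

W_Bond = 10·Wi·(1/√P₈₀ − 1/√F₈₀)
W = 10·9.4·(1/√295 − 1/√3040) = 10·9.4·(0.040085) = 3.7680 kWh/t
Mill draw = 3.7680 × 691.4 = 2605.2 kW

P = 2605.2 kW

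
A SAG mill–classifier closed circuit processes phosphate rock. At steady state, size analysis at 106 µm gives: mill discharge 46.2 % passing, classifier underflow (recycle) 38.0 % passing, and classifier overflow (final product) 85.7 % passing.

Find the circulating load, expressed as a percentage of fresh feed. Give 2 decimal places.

CL = 481.71 %

Two-product formula at 106 µm:
(1+r)d = ru + o → r = (o−d)/(d−u)
r = (85.7 − 46.2)/(46.2 − 38.0) = 39.5/8.2 = 4.8171
CL = 100·r = 481.71 %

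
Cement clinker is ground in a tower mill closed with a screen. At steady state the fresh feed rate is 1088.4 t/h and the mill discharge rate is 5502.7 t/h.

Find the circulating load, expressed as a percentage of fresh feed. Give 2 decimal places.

CL = 405.58 %

Steady state: M = F + R.
R = M − F = 5502.7 − 1088.4 = 4414.3 t/h
CL = 100·R/F = 100·4414.3/1088.4 = 405.58 %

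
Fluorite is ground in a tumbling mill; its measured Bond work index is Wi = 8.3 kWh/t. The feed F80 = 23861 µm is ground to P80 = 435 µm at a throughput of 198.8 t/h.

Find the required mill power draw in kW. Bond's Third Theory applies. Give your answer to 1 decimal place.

P = 684.3 kW

W_Bond = 10·Wi·(1/√P₈₀ − 1/√F₈₀)
W = 10·8.3·(1/√435 − 1/√23861) = 10·8.3·(0.041473) = 3.4422 kWh/t
Power = W × throughput = 3.4422 kWh/t × 198.8 t/h = 684.3 kW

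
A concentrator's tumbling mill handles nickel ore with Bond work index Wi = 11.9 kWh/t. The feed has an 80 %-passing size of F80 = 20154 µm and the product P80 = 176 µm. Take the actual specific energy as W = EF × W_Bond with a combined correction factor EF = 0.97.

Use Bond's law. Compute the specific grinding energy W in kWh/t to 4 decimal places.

W = 7.8878 kWh/t

Bond: W = 10·Wi·(1/√P80 − 1/√F80)
1/√176 = 0.075378;  1/√20154 = 0.007044
W = 10·11.9·(0.075378 − 0.007044) = 8.1317 kWh/t
Apply correction: 8.1317 × 0.97 = 7.8878 kWh/t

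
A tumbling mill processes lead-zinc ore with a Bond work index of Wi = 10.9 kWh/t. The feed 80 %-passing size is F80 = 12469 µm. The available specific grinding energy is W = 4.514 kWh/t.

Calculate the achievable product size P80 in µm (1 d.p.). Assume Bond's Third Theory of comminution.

P80 = 394.2 µm

W = 10 Wi (1/√P80 − 1/√F80)  [Bond]
⇒ 1/√P80 = W/(10·Wi) + 1/√F80
  = 4.5140/(10·10.9) + 1/√12469 = 0.041413 + 0.008955 = 0.050368
P80 = (1/0.050368)² = 19.8538² = 394.17 µm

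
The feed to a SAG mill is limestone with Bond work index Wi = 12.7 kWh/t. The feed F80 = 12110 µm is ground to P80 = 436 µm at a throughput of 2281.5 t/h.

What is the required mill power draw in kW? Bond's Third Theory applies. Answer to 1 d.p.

Bond:  W = 10 Wi (1/√P − 1/√F)
W = 10·12.7·(1/√436 − 1/√12110) = 10·12.7·(0.038804) = 4.9281 kWh/t
Power = W × throughput = 4.9281 kWh/t × 2281.5 t/h = 11243.5 kW

P = 11243.5 kW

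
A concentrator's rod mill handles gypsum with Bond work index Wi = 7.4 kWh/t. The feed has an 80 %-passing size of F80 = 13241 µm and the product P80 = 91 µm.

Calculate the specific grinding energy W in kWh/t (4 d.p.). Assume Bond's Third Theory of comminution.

Bond:  W = 10 Wi (1/√P − 1/√F)
1/√91 = 0.104828;  1/√13241 = 0.008690
W = 10·7.4·(0.104828 − 0.008690) = 7.1142 kWh/t

W = 7.1142 kWh/t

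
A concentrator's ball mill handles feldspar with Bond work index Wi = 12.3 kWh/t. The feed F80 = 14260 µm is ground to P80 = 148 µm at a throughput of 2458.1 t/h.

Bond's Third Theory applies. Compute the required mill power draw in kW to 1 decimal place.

W = 10 Wi (P80^-0.5 − F80^-0.5)
W = 10·12.3·(1/√148 − 1/√14260) = 10·12.3·(0.073825) = 9.0805 kWh/t
Power = W × throughput = 9.0805 kWh/t × 2458.1 t/h = 22320.8 kW

P = 22320.8 kW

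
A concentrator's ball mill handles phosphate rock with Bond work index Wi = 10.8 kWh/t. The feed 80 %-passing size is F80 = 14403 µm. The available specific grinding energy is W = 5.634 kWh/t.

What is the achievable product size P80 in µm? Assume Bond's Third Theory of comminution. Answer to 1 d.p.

W = 10 Wi (1/√P80 − 1/√F80)  [Bond]
P80^(−½) = W/(10 Wi) + F80^(−½)
  = 5.6340/(10·10.8) + 1/√14403 = 0.052167 + 0.008332 = 0.060499
P80 = (1/0.060499)² = 16.5292² = 273.21 µm

P80 = 273.2 µm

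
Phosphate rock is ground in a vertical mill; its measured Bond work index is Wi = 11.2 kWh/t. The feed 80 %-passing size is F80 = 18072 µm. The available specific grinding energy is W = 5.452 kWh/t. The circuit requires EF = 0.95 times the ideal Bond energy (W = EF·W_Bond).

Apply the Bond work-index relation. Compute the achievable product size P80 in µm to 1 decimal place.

P80 = 290.4 µm

Bond:  W = 10 Wi (1/√P − 1/√F)
W_Bond = W / EF = 5.452 / 0.95 = 5.7389 kWh/t
⇒ 1/√P80 = W_Bond/(10·Wi) + 1/√F80
  = 5.7389/(10·11.2) + 1/√18072 = 0.051241 + 0.007439 = 0.058679
P80 = (1/0.058679)² = 17.0418² = 290.42 µm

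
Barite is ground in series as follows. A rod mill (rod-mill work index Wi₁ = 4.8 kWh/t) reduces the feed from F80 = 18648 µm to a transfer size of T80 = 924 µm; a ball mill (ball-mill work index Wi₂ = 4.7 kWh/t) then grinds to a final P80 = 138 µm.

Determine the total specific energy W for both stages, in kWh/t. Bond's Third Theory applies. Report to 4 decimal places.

W = 3.6823 kWh/t

W = 10 Wi (1/√P80 − 1/√F80)  [Bond]
Stage 1 (18648→924 µm, Wi₁=4.8): W₁ = 10·4.8·(0.032898 − 0.007323) = 1.2276 kWh/t
Stage 2 (924→138 µm, Wi₂=4.7): W₂ = 10·4.7·(0.085126 − 0.032898) = 2.4547 kWh/t
W = W₁ + W₂ = 1.2276 + 2.4547 = 3.6823 kWh/t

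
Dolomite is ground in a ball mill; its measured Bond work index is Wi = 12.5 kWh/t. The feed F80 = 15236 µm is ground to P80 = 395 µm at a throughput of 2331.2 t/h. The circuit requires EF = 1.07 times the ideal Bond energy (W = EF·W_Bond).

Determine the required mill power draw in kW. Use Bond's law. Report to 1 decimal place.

P = 13162.2 kW

W = 10·Wi·(P80^(-½) − F80^(-½))
W = 10·12.5·(1/√395 − 1/√15236) = 10·12.5·(0.042214) = 5.2767 kWh/t
W_actual = 1.07 × 5.2767 = 5.6461 kWh/t
P_mill = W·ṁ = 5.6461·2331.2 = 13162.2 kW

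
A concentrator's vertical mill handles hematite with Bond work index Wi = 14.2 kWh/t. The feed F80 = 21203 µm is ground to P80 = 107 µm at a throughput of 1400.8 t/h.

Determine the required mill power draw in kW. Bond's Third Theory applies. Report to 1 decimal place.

Bond: W = 10·Wi·(1/√P80 − 1/√F80)
W = 10·14.2·(1/√107 − 1/√21203) = 10·14.2·(0.089806) = 12.7525 kWh/t
Power = W × throughput = 12.7525 kWh/t × 1400.8 t/h = 17863.7 kW

P = 17863.7 kW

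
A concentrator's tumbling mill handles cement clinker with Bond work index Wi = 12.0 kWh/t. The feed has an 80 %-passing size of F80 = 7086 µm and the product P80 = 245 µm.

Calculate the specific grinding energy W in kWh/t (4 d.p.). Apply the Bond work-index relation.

W_Bond = 10·Wi·(1/√P₈₀ − 1/√F₈₀)
1/√245 = 0.063888;  1/√7086 = 0.011880
W = 10·12.0·(0.063888 − 0.011880) = 6.2410 kWh/t

W = 6.2410 kWh/t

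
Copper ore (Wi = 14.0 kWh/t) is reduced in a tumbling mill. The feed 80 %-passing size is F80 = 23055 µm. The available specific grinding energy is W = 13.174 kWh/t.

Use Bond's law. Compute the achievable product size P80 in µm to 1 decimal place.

P80 = 98.6 µm

W = 10 Wi (1/√P80 − 1/√F80)  [Bond]
P80^-0.5 = F80^-0.5 + W/(10 Wi)
  = 13.1740/(10·14.0) + 1/√23055 = 0.094100 + 0.006586 = 0.100686
P80 = (1/0.100686)² = 9.9319² = 98.64 µm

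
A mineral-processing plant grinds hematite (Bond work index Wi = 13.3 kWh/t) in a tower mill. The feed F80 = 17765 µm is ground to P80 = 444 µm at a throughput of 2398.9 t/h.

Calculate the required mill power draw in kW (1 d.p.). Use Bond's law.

P = 12747.9 kW

W = 10·Wi·[P80^(−½) − F80^(−½)]
W = 10·13.3·(1/√444 − 1/√17765) = 10·13.3·(0.039955) = 5.3140 kWh/t
P = W·T = 5.3140·2398.9 = 12747.9 kW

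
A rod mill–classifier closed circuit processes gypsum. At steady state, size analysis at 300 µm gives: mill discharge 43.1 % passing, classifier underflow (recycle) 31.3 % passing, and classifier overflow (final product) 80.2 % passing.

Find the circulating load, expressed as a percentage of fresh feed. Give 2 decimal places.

Classifier node, passing 300 µm:
Fd + Rd = Ru + Fo ⇒ R/F = (o−d)/(d−u)
r = (80.2 − 43.1)/(43.1 − 31.3) = 37.1/11.8 = 3.1441
CL = 100·r = 314.41 %

CL = 314.41 %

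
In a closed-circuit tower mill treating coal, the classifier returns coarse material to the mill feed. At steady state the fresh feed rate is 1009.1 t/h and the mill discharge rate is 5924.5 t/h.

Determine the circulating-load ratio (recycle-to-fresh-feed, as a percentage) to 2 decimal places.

CL = 487.11 %

Discharge = new feed + return, hence
R = M − F = 5924.5 − 1009.1 = 4915.4 t/h
CL = 100·R/F = 100·4915.4/1009.1 = 487.11 %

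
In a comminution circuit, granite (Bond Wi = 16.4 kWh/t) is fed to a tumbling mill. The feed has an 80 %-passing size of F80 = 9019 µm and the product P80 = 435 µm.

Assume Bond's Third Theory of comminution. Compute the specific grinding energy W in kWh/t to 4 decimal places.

W = 6.1363 kWh/t

W = 10 Wi / √P80 − 10 Wi / √F80
1/√435 = 0.047946;  1/√9019 = 0.010530
W = 10·16.4·(0.047946 − 0.010530) = 6.1363 kWh/t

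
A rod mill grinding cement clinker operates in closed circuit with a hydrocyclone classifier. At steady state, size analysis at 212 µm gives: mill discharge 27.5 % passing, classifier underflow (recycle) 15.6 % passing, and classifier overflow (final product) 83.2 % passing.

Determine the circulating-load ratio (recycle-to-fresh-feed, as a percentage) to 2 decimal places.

CL = 468.07 %

Classifier node, passing 212 µm:
d + r·d = r·u + o → r(d−u) = o−d
r = (83.2 − 27.5)/(27.5 − 15.6) = 55.7/11.9 = 4.6807
CL = 100·r = 468.07 %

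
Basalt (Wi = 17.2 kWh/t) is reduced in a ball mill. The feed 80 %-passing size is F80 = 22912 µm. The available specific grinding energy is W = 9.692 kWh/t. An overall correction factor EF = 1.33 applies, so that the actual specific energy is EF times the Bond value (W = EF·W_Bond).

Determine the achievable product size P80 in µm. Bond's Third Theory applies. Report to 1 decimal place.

P80 = 416.9 µm

W = 10·Wi·(P80^(-½) − F80^(-½))
W_Bond = W / EF = 9.692 / 1.33 = 7.2872 kWh/t
⇒ 1/√P80 = W_Bond/(10·Wi) + 1/√F80
  = 7.2872/(10·17.2) + 1/√22912 = 0.042368 + 0.006606 = 0.048974
P80 = (1/0.048974)² = 20.4190² = 416.94 µm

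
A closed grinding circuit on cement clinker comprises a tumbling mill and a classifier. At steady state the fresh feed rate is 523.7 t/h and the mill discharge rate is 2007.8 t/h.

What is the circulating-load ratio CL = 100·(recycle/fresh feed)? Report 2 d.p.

Mill node: discharge = fresh + recycle.
R = M − F = 2007.8 − 523.7 = 1484.1 t/h
CL = 100·R/F = 100·1484.1/523.7 = 283.39 %

CL = 283.39 %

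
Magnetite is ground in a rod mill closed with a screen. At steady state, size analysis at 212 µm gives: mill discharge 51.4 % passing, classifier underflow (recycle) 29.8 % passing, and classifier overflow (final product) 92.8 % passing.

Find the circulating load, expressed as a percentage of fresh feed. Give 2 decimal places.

Two-product formula at 212 µm:
d + r·d = r·u + o → r(d−u) = o−d
r = (92.8 − 51.4)/(51.4 − 29.8) = 41.4/21.6 = 1.9167
CL = 100·r = 191.67 %

CL = 191.67 %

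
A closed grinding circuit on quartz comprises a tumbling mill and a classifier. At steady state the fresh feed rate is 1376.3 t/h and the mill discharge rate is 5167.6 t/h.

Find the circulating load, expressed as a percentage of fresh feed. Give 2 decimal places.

Mill node: discharge = fresh + recycle.
R = M − F = 5167.6 − 1376.3 = 3791.3 t/h
CL = 100·R/F = 100·3791.3/1376.3 = 275.47 %

CL = 275.47 %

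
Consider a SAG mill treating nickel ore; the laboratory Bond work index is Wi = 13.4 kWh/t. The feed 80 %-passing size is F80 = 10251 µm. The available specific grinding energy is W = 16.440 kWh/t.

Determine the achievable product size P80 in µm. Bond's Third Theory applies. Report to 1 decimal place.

P80 = 56.9 µm

W = 10 Wi (1/√P80 − 1/√F80)  [Bond]
⇒ 1/√P80 = W/(10 Wi) + 1/√F80
  = 16.4400/(10·13.4) + 1/√10251 = 0.122687 + 0.009877 = 0.132563
P80 = (1/0.132563)² = 7.5436² = 56.91 µm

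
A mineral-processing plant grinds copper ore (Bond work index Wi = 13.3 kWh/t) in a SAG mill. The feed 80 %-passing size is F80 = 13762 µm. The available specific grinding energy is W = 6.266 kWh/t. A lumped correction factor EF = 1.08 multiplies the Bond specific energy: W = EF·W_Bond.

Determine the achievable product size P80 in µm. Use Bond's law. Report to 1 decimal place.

W_Bond = 10·Wi·(1/√P₈₀ − 1/√F₈₀)
W_Bond = W / EF = 6.266 / 1.08 = 5.8019 kWh/t
1/√P80 = 1/√F80 + W_Bond/(10·Wi)
  = 5.8019/(10·13.3) + 1/√13762 = 0.043623 + 0.008524 = 0.052147
P80 = (1/0.052147)² = 19.1765² = 367.74 µm

P80 = 367.7 µm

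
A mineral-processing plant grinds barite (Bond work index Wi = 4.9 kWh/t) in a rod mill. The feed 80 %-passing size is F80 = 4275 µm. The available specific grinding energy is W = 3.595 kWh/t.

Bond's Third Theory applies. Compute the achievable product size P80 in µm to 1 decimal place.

P80 = 127.2 µm

W = 10 Wi (1/√P80 − 1/√F80)  [Bond]
P80^-0.5 = F80^-0.5 + W/(10 Wi)
  = 3.5950/(10·4.9) + 1/√4275 = 0.073367 + 0.015294 = 0.088662
P80 = (1/0.088662)² = 11.2788² = 127.21 µm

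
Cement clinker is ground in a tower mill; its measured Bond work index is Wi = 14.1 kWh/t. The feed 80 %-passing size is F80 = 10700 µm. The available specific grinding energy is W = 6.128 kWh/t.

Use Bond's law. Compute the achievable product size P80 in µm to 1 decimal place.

P80 = 354.3 µm

W = 10 Wi (P80^-0.5 − F80^-0.5)
P80^(−½) = W/(10 Wi) + F80^(−½)
  = 6.1280/(10·14.1) + 1/√10700 = 0.043461 + 0.009667 = 0.053128
P80 = (1/0.053128)² = 18.8223² = 354.28 µm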